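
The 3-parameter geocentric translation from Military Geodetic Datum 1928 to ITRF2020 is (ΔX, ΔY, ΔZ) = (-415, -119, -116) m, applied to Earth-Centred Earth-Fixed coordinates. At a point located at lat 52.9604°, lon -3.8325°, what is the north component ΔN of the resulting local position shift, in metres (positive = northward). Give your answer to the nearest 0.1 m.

The local north axis is (−sin φ cos λ, −sin φ sin λ, cos φ), giving ΔN = 330.520 − 6.349 − 69.875 = 254.30 m.

ΔN = 254.3 m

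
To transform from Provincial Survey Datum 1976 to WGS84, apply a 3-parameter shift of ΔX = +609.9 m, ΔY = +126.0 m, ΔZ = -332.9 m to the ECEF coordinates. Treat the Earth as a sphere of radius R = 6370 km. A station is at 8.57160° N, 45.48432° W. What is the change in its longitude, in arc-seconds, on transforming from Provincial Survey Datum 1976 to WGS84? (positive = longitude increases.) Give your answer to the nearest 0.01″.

Δλ = 17.13″

sin φ = 0.149045, cos φ = 0.988830, sin λ = -0.713059, cos λ = 0.701104.
East component: ΔE = −sin λ·ΔX + cos λ·ΔY = −(-0.713059)(609.9) + (0.701104)(126.0) = 523.23 m.
1° of latitude spans πR/180 = 111177 m; at latitude φ, 1° of longitude spans that × cos φ = 109935.7 m, so Δλ = 523.23 / 109935.7 × 3600 = 17.134″.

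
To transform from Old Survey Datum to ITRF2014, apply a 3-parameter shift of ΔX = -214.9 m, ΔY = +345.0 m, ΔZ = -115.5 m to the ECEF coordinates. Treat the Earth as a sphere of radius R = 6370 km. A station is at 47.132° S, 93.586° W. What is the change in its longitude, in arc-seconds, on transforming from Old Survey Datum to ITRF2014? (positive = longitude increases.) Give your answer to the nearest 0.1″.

Δλ = -11.2″

sin φ = -0.732923, cos φ = 0.680312, sin λ = -0.998042, cos λ = -0.062547.
East component: ΔE = −sin λ·ΔX + cos λ·ΔY = −(-0.998042)(-214.9) + (-0.062547)(345.0) = -236.06 m.
1° of latitude spans πR/180 = 111177 m; at latitude φ, 1° of longitude spans that × cos φ = 75635.3 m, so Δλ = -236.06 / 75635.3 × 3600 = -11.236″.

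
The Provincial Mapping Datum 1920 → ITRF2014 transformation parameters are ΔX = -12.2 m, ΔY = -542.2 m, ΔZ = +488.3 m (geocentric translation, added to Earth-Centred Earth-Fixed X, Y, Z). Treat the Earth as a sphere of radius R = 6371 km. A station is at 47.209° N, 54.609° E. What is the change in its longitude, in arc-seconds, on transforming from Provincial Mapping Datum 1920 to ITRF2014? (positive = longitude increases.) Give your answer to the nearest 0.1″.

Δλ = -14.5″

sin φ = 0.733837, cos φ = 0.679326, sin λ = 0.815219, cos λ = 0.579153.
East component: ΔE = −sin λ·ΔX + cos λ·ΔY = −(0.815219)(-12.2) + (0.579153)(-542.2) = -304.07 m.
1° of latitude spans πR/180 = 111195 m; at latitude φ, 1° of longitude spans that × cos φ = 75537.6 m, so Δλ = -304.07 / 75537.6 × 3600 = -14.492″.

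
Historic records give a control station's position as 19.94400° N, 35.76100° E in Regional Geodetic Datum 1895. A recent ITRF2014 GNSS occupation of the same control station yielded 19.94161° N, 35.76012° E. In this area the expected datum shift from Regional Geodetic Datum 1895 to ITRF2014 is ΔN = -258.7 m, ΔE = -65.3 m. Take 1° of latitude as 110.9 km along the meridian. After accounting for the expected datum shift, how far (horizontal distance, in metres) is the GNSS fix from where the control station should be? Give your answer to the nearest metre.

Observed coordinate differences: Δφ = -0.00239°, Δλ = -0.00088°.
Converting to metres (1° lat = 110900 m, cos φ = 0.940026): observed ΔN = -265.1 m, observed ΔE = -91.7 m.
Subtracting the expected shift leaves a residual of -265.1 − (-258.7) = -6.4 m north and -91.7 − (-65.3) = -26.4 m east.
Residual distance = √((-6.4)² + (-26.4)²) = 27.2 m.

27 m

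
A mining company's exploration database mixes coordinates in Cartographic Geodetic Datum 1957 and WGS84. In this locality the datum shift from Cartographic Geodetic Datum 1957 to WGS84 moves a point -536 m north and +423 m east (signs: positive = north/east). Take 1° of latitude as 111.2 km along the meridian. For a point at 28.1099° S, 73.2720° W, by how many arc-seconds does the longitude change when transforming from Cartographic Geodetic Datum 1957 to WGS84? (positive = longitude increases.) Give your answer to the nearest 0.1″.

At latitude -28.1099°, cos φ = 0.882045.
1° of longitude at this latitude = 111.2 × cos φ = 98.08 km, so Δλ = 423.0 / 98083.5 = 0.0043127° = 15.526″.

Δλ = 15.5″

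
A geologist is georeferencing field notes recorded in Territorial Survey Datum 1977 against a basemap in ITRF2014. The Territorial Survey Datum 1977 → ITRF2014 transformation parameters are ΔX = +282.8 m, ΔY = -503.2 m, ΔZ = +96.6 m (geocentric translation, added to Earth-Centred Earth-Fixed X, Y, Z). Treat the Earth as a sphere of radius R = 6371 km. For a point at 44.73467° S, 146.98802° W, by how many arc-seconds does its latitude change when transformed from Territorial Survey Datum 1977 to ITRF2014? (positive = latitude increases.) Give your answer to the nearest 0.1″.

sin φ = -0.703825, cos φ = 0.710374, sin λ = -0.544814, cos λ = -0.838557.
North component: ΔN = −sin φ cos λ·ΔX − sin φ sin λ·ΔY + cos φ·ΔZ = −(-0.703825)(-0.838557)(282.8) − (-0.703825)(-0.544814)(-503.2) + (0.710374)(96.6) = 94.67 m.
1° of latitude spans πR/180 = 111195 m, so Δφ = 94.67 / 111195 × 3600 = 3.065″.

Δφ = 3.1″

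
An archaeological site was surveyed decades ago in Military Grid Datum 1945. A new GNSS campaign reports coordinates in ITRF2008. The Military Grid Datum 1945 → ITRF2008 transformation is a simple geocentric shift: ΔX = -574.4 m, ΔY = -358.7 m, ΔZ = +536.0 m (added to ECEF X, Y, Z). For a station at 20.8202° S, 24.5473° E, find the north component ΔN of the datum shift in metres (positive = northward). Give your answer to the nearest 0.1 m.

The local north axis is (−sin φ cos λ, −sin φ sin λ, cos φ), giving ΔN = -185.710 − 52.967 + 500.999 = 262.32 m.

ΔN = 262.3 m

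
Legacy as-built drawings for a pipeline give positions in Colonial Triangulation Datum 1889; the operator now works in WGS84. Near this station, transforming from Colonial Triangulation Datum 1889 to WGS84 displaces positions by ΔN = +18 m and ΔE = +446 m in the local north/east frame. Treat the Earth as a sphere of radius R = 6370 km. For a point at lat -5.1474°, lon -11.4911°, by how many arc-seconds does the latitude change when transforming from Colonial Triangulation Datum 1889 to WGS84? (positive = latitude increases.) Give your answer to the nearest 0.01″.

On a sphere of radius R, 1 rad of latitude = R, so Δφ = ΔN / R = 18.0 / 6370000 = 2.8257e-06 rad = 0.583″.

Δφ = 0.58″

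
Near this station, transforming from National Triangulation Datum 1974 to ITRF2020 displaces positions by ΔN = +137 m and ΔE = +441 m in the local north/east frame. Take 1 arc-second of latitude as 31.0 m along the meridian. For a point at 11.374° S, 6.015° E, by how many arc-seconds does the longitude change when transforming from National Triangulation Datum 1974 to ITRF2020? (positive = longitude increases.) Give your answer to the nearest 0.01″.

At latitude -11.374°, cos φ = 0.980361.
1″ of longitude at this latitude = 31.00 × cos φ = 30.3912 m, so Δλ = 441.0 / 30.3912 = 14.511″.

Δλ = 14.51″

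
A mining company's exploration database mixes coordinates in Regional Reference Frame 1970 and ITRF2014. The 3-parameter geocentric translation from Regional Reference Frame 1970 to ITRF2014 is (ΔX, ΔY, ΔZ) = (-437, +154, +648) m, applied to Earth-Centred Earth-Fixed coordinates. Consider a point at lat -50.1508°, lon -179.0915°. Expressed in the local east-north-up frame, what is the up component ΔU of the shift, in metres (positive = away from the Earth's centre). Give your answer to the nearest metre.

The local up (radial) axis is (cos φ cos λ, cos φ sin λ, sin φ), giving ΔU = 279.981 − 1.565 − 497.491 = -219.08 m.

ΔU = -219 m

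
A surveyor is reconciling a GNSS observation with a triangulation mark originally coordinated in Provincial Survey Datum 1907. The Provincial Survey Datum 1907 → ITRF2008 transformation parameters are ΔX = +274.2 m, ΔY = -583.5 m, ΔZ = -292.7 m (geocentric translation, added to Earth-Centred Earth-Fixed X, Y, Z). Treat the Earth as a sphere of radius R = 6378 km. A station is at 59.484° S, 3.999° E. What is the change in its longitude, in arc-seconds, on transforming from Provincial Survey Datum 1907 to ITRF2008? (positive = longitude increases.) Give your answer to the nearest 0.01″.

Δλ = -38.29″

sin φ = -0.861487, cos φ = 0.507779, sin λ = 0.069739, cos λ = 0.997565.
East component: ΔE = −sin λ·ΔX + cos λ·ΔY = −(0.069739)(274.2) + (0.997565)(-583.5) = -601.20 m.
1° of latitude spans πR/180 = 111317 m; at latitude φ, 1° of longitude spans that × cos φ = 56524.5 m, so Δλ = -601.20 / 56524.5 × 3600 = -38.290″.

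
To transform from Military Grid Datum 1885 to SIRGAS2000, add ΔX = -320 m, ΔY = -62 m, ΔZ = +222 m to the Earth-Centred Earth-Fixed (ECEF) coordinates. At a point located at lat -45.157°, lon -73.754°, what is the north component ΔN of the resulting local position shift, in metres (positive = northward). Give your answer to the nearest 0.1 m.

ΔN = 135.3 m

At φ = -45.157°, λ = -73.754°: sin φ = -0.709042, cos φ = 0.705167, sin λ = -0.960069, cos λ = 0.279762.
ΔN = −sin φ cos λ·ΔX − sin φ sin λ·ΔY + cos φ·ΔZ = −(-0.709042)(0.279762)(-320) − (-0.709042)(-0.960069)(-62) + (0.705167)(222) = 135.28 m.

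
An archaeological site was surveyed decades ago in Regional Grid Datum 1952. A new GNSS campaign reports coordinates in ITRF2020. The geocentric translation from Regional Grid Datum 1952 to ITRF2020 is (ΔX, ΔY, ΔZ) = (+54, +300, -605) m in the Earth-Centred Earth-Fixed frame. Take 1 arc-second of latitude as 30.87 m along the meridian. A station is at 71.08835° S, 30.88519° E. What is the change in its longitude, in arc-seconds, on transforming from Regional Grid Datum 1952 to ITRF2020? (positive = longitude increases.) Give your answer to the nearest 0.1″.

Δλ = 23.0″

sin φ = -0.946019, cos φ = 0.324110, sin λ = 0.513319, cos λ = 0.858198.
East component: ΔE = −sin λ·ΔX + cos λ·ΔY = −(0.513319)(54) + (0.858198)(300) = 229.74 m.
1° of latitude spans 3600 × 30.87 = 111132 m; at latitude φ, 1° of longitude spans that × cos φ = 36019.0 m, so Δλ = 229.74 / 36019.0 × 3600 = 22.962″.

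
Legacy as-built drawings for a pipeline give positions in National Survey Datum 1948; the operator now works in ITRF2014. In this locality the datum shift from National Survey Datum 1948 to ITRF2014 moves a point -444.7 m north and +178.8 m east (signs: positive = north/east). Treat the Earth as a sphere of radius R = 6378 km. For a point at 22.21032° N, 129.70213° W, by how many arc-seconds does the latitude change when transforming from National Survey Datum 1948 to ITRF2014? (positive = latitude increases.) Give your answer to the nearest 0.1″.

Δφ = -14.4″

On a sphere of radius R, 1 rad of latitude = R, so Δφ = ΔN / R = -444.7 / 6378000 = -6.9724e-05 rad = -14.382″.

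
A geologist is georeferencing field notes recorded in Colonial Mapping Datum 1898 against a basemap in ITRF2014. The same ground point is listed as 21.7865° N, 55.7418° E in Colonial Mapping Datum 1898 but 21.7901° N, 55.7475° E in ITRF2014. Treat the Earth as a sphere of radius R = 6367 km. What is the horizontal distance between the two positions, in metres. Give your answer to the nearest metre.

711 m

Δφ = 21.7901° − 21.7865° = +0.0036°; Δλ = 55.7475° − 55.7418° = +0.0057°.
1° along a meridian = πR/180 = 111125 m.
ΔN = Δφ × 111125 = 400.1 m; ΔE = Δλ × 111125 × cos(21.7865°) = +0.0057 × 111125 × 0.928573 = 588.2 m.
Distance = √(ΔE² + ΔN²) = √(588.2² + 400.1²) = 711.3 m.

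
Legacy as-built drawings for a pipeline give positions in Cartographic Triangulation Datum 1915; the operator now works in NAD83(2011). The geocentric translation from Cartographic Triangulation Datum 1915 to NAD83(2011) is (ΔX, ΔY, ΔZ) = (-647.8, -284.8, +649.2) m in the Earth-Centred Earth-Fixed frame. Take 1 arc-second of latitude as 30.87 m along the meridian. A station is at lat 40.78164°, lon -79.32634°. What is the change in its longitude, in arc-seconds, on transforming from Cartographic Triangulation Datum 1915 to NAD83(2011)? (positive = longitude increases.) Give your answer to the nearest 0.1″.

Δλ = -29.5″

sin φ = 0.653178, cos φ = 0.757204, sin λ = -0.982698, cos λ = 0.185215.
East component: ΔE = −sin λ·ΔX + cos λ·ΔY = −(-0.982698)(-647.8) + (0.185215)(-284.8) = -689.34 m.
1° of latitude spans 3600 × 30.87 = 111132 m; at latitude φ, 1° of longitude spans that × cos φ = 84149.6 m, so Δλ = -689.34 / 84149.6 × 3600 = -29.491″.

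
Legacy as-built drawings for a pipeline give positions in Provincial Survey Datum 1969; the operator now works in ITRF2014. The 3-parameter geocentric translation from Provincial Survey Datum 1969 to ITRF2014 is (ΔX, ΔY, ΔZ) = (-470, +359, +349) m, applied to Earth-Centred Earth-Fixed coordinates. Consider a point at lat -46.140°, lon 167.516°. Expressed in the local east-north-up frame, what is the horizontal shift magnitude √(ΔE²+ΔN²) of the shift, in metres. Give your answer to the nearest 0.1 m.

676.1 m

The local east axis at (φ, λ) is (−sin λ, cos λ, 0), so ΔE = −sin(167.516°)·(-470) + cos(167.516°)·359 = -248.91 m.
The local north axis is (−sin φ cos λ, −sin φ sin λ, cos φ), giving ΔN = 330.874 + 55.955 + 241.822 = 628.65 m.
Horizontal magnitude = √(ΔE² + ΔN²) = √((-248.91)² + 628.65²) = 676.14 m.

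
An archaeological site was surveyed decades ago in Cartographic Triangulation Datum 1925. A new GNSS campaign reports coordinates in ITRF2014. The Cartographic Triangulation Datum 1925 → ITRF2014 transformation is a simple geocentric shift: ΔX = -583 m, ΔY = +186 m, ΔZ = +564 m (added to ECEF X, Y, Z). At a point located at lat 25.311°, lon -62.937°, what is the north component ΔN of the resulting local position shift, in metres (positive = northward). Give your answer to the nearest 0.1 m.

The local north axis is (−sin φ cos λ, −sin φ sin λ, cos φ), giving ΔN = 113.402 + 70.814 + 509.856 = 694.07 m.

ΔN = 694.1 m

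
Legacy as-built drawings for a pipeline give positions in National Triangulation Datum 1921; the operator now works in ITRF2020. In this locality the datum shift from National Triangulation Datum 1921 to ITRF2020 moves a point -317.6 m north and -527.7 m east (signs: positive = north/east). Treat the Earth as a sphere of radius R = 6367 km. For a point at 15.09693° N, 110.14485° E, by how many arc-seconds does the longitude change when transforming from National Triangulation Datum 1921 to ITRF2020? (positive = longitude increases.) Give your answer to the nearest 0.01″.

At latitude 15.09693°, cos φ = 0.965487.
One radian of longitude at latitude φ spans R cos φ, so Δλ = ΔE / (R cos φ) = -527.7 / (6367000 × 0.965487) = -8.5843e-05 rad = -17.706″.

Δλ = -17.71″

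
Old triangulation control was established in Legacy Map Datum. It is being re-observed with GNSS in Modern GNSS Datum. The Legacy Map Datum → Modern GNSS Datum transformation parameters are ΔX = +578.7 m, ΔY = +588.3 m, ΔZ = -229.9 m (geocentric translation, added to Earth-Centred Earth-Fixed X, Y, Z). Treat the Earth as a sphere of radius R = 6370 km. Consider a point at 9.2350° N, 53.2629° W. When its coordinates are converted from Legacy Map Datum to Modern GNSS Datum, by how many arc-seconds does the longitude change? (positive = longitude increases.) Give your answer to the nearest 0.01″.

Δλ = 26.76″

sin φ = 0.160484, cos φ = 0.987038, sin λ = -0.801389, cos λ = 0.598144.
East component: ΔE = −sin λ·ΔX + cos λ·ΔY = −(-0.801389)(578.7) + (0.598144)(588.3) = 815.65 m.
1° of latitude spans πR/180 = 111177 m; at latitude φ, 1° of longitude spans that × cos φ = 109736.4 m, so Δλ = 815.65 / 109736.4 × 3600 = 26.758″.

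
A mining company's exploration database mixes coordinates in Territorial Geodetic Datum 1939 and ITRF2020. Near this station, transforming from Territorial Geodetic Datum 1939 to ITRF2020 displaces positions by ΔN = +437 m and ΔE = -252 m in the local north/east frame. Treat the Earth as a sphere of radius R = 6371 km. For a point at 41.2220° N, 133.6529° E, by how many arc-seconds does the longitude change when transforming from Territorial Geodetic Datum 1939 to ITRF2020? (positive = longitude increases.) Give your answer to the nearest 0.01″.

At latitude 41.2220°, cos φ = 0.752162.
One radian of longitude at latitude φ spans R cos φ, so Δλ = ΔE / (R cos φ) = -252.0 / (6371000 × 0.752162) = -5.2587e-05 rad = -10.847″.

Δλ = -10.85″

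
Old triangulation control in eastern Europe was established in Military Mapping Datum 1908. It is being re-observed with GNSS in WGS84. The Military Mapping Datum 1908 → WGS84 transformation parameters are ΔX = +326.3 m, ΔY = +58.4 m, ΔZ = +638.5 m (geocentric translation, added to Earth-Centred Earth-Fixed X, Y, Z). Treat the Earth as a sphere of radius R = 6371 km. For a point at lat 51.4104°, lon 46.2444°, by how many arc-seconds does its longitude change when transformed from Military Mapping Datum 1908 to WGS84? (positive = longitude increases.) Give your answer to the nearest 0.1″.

sin φ = 0.781634, cos φ = 0.623738, sin λ = 0.722296, cos λ = 0.691584.
East component: ΔE = −sin λ·ΔX + cos λ·ΔY = −(0.722296)(326.3) + (0.691584)(58.4) = -195.30 m.
1° of latitude spans πR/180 = 111195 m; at latitude φ, 1° of longitude spans that × cos φ = 69356.5 m, so Δλ = -195.30 / 69356.5 × 3600 = -10.137″.

Δλ = -10.1″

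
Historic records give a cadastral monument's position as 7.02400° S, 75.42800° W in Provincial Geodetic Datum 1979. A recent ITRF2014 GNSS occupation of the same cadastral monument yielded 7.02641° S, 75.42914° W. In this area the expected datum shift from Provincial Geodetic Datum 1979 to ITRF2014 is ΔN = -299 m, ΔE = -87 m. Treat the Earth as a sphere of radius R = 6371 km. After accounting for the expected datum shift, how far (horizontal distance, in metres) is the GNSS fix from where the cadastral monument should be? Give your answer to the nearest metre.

Observed coordinate differences: Δφ = -0.00241°, Δλ = -0.00114°.
Converting to metres (1° lat = 111195 m, cos φ = 0.992495): observed ΔN = -268.0 m, observed ΔE = -125.8 m.
Subtracting the expected shift leaves a residual of -268.0 − (-299) = 31.0 m north and -125.8 − (-87) = -38.8 m east.
Residual distance = √(31.0² + (-38.8)²) = 49.7 m.

50 m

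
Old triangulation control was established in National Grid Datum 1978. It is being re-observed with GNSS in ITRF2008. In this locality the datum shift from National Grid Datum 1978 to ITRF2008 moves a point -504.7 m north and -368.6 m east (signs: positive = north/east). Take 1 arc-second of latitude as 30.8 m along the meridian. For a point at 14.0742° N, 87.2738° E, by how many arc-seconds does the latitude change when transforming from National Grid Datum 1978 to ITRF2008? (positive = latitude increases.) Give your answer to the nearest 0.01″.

1″ of latitude = 30.80 m, so Δφ = -504.7 / 30.80 = -16.386″.

Δφ = -16.39″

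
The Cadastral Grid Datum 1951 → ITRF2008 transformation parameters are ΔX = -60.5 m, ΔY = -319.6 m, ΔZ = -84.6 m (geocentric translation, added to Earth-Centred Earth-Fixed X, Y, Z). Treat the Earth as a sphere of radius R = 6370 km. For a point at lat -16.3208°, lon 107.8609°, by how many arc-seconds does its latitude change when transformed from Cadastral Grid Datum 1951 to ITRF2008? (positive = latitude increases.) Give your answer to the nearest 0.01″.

Δφ = -5.23″

sin φ = -0.281015, cos φ = 0.959703, sin λ = 0.951804, cos λ = -0.306707.
North component: ΔN = −sin φ cos λ·ΔX − sin φ sin λ·ΔY + cos φ·ΔZ = −(-0.281015)(-0.306707)(-60.5) − (-0.281015)(0.951804)(-319.6) + (0.959703)(-84.6) = -161.46 m.
1° of latitude spans πR/180 = 111177 m, so Δφ = -161.46 / 111177 × 3600 = -5.228″.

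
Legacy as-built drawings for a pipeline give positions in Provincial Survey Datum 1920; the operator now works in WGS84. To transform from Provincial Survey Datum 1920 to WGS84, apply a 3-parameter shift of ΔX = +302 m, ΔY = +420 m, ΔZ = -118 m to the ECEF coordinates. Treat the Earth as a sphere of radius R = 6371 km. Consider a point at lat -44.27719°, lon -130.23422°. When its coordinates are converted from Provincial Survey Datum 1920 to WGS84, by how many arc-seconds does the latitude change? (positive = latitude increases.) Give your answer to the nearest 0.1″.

Δφ = -14.4″

sin φ = -0.698130, cos φ = 0.715971, sin λ = -0.763410, cos λ = -0.645914.
North component: ΔN = −sin φ cos λ·ΔX − sin φ sin λ·ΔY + cos φ·ΔZ = −(-0.698130)(-0.645914)(302) − (-0.698130)(-0.763410)(420) + (0.715971)(-118) = -444.51 m.
1° of latitude spans πR/180 = 111195 m, so Δφ = -444.51 / 111195 × 3600 = -14.391″.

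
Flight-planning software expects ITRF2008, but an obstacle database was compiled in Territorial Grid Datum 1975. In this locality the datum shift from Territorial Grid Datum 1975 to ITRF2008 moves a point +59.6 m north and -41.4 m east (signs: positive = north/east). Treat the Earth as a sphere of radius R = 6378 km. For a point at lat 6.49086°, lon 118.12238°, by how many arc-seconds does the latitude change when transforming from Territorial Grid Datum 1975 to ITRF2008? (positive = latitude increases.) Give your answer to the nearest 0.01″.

On a sphere of radius R, 1 rad of latitude = R, so Δφ = ΔN / R = 59.6 / 6378000 = 9.3446e-06 rad = 1.927″.

Δφ = 1.93″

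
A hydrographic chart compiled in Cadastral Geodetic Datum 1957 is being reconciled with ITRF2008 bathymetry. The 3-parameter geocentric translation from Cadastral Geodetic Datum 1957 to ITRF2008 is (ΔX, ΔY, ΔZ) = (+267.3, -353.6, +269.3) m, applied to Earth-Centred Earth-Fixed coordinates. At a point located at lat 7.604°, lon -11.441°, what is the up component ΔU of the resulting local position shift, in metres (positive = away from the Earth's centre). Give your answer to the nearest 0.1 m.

ΔU = 364.8 m

The local up (radial) axis is (cos φ cos λ, cos φ sin λ, sin φ), giving ΔU = 259.685 + 69.523 + 35.635 = 364.84 m.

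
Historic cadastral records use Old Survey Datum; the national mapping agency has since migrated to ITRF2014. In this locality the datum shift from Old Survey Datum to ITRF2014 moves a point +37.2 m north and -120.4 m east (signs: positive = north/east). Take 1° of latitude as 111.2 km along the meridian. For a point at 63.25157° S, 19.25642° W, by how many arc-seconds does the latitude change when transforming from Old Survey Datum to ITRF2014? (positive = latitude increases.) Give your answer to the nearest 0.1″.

1° of latitude = 111.2 km, so Δφ = 37.2 / 111200 = 0.0003345° = 1.204″.

Δφ = 1.2″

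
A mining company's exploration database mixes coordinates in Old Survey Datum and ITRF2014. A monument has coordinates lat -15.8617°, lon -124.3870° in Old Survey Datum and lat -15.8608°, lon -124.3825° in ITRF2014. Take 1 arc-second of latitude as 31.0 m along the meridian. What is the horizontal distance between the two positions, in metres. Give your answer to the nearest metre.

493 m

Δφ = -15.8608° − -15.8617° = +0.0009°; Δλ = -124.3825° − -124.3870° = +0.0045°.
1° of latitude = 3600 × 31.00 = 111600 m.
ΔN = Δφ × 111600 = 100.4 m; ΔE = Δλ × 111600 × cos(-15.8617°) = +0.0045 × 111600 × 0.961924 = 483.1 m.
Distance = √(ΔE² + ΔN²) = √(483.1² + 100.4²) = 493.4 m.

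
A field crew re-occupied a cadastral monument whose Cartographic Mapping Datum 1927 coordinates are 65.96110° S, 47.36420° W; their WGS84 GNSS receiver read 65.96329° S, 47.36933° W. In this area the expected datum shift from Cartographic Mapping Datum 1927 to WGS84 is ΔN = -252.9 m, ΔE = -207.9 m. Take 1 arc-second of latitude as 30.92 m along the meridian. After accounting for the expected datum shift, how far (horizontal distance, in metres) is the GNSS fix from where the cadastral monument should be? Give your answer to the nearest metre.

Observed coordinate differences: Δφ = -0.00219°, Δλ = -0.00513°.
Converting to metres (1° lat = 111312 m, cos φ = 0.407357): observed ΔN = -243.8 m, observed ΔE = -232.6 m.
Subtracting the expected shift leaves a residual of -243.8 − (-252.9) = 9.1 m north and -232.6 − (-207.9) = -24.7 m east.
Residual distance = √(9.1² + (-24.7)²) = 26.3 m.

26 m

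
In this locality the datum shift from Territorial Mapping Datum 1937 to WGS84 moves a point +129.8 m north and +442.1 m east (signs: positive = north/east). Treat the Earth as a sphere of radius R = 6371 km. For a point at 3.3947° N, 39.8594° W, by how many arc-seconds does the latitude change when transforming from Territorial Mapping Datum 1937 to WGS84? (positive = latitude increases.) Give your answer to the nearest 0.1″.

Δφ = 4.2″

On a sphere of radius R, 1 rad of latitude = R, so Δφ = ΔN / R = 129.8 / 6371000 = 2.0374e-05 rad = 4.202″.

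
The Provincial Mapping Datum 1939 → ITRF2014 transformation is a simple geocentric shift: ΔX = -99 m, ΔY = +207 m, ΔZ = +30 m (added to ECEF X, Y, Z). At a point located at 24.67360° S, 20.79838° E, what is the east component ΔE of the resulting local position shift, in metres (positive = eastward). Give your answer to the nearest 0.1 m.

The local east axis at (φ, λ) is (−sin λ, cos λ, 0), so ΔE = −sin(20.79838°)·(-99) + cos(20.79838°)·207 = 228.66 m.

ΔE = 228.7 m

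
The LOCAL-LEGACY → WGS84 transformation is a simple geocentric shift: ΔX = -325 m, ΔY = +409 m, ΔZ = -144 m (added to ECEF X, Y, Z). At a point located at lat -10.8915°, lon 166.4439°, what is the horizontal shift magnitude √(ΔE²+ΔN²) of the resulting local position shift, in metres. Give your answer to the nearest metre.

328 m

The local east axis at (φ, λ) is (−sin λ, cos λ, 0), so ΔE = −sin(166.4439°)·(-325) + cos(166.4439°)·409 = -321.43 m.
The local north axis is (−sin φ cos λ, −sin φ sin λ, cos φ), giving ΔN = 59.698 + 18.114 − 141.406 = -63.59 m.
Horizontal magnitude = √(ΔE² + ΔN²) = √((-321.43)² + (-63.59)²) = 327.66 m.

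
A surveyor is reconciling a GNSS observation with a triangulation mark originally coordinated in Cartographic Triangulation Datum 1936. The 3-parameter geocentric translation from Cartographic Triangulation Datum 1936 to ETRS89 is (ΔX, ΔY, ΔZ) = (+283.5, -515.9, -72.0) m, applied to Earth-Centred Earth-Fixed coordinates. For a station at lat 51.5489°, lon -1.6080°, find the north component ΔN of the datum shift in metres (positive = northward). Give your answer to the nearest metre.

ΔN = -278 m

The local north axis is (−sin φ cos λ, −sin φ sin λ, cos φ), giving ΔN = -221.933 − 11.337 − 44.773 = -278.04 m.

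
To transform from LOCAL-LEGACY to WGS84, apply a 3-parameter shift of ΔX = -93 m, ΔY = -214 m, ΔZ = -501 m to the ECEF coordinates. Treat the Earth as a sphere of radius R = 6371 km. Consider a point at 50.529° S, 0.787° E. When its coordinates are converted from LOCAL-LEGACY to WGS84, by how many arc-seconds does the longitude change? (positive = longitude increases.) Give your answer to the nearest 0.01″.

Δλ = -10.83″

sin φ = -0.771946, cos φ = 0.635688, sin λ = 0.013735, cos λ = 0.999906.
East component: ΔE = −sin λ·ΔX + cos λ·ΔY = −(0.013735)(-93) + (0.999906)(-214) = -212.70 m.
1° of latitude spans πR/180 = 111195 m; at latitude φ, 1° of longitude spans that × cos φ = 70685.2 m, so Δλ = -212.70 / 70685.2 × 3600 = -10.833″.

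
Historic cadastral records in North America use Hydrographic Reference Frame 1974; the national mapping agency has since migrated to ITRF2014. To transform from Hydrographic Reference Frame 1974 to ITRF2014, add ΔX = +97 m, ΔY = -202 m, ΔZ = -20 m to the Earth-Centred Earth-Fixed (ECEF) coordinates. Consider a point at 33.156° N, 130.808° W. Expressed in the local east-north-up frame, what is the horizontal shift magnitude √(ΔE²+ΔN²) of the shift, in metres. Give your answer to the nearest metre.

216 m

At φ = 33.156°, λ = -130.808°: sin φ = 0.546920, cos φ = 0.837185, sin λ = -0.756904, cos λ = -0.653526.
ΔE = −sin λ·ΔX + cos λ·ΔY = −(-0.756904)·(97) + (-0.653526)·(-202) = 205.43 m.
ΔN = −sin φ cos λ·ΔX − sin φ sin λ·ΔY + cos φ·ΔZ = −(0.546920)(-0.653526)(97) − (0.546920)(-0.756904)(-202) + (0.837185)(-20) = -65.69 m.
Horizontal magnitude = √(ΔE² + ΔN²) = √(205.43² + (-65.69)²) = 215.68 m.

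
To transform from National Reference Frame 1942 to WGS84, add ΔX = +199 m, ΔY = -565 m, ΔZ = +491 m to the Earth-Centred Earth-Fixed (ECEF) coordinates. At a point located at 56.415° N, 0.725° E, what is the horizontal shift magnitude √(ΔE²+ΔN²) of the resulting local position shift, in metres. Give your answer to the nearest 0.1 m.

At φ = 56.415°, λ = 0.725°: sin φ = 0.833066, cos φ = 0.553173, sin λ = 0.012653, cos λ = 0.999920.
ΔE = −sin λ·ΔX + cos λ·ΔY = −(0.012653)·(199) + (0.999920)·(-565) = -567.47 m.
ΔN = −sin φ cos λ·ΔX − sin φ sin λ·ΔY + cos φ·ΔZ = −(0.833066)(0.999920)(199) − (0.833066)(0.012653)(-565) + (0.553173)(491) = 111.80 m.
Horizontal magnitude = √(ΔE² + ΔN²) = √((-567.47)² + 111.80²) = 578.38 m.

578.4 m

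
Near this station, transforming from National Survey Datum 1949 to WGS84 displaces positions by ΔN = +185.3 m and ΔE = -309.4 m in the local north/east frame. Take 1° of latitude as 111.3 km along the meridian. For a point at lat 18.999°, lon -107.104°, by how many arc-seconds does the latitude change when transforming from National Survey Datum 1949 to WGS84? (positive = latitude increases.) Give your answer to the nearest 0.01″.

Δφ = 5.99″

1° of latitude = 111.3 km, so Δφ = 185.3 / 111300 = 0.0016649° = 5.994″.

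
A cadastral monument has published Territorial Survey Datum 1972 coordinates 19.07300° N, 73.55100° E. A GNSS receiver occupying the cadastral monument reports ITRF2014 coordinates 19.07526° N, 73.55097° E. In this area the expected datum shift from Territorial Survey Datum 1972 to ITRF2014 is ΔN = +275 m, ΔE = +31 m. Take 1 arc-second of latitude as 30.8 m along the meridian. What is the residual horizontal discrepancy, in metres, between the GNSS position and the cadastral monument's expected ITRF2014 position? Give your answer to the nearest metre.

42 m

Observed coordinate differences: Δφ = +0.00226°, Δλ = -0.00003°.
Converting to metres (1° lat = 110880 m, cos φ = 0.945103): observed ΔN = 250.6 m, observed ΔE = -3.1 m.
Subtracting the expected shift leaves a residual of 250.6 − (275) = -24.4 m north and -3.1 − (31) = -34.1 m east.
Residual distance = √((-24.4)² + (-34.1)²) = 42.0 m.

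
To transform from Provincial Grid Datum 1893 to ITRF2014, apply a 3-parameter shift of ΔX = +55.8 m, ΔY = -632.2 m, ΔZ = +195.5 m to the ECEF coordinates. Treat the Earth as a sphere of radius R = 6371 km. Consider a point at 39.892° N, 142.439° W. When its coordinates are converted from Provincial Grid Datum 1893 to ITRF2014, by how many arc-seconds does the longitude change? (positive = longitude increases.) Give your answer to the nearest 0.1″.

sin φ = 0.641343, cos φ = 0.767255, sin λ = -0.609606, cos λ = -0.792705.
East component: ΔE = −sin λ·ΔX + cos λ·ΔY = −(-0.609606)(55.8) + (-0.792705)(-632.2) = 535.16 m.
1° of latitude spans πR/180 = 111195 m; at latitude φ, 1° of longitude spans that × cos φ = 85314.8 m, so Δλ = 535.16 / 85314.8 × 3600 = 22.582″.

Δλ = 22.6″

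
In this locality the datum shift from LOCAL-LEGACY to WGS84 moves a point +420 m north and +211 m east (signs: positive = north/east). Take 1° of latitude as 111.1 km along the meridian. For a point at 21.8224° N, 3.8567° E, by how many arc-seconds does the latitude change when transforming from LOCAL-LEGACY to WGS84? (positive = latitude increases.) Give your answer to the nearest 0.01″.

1° of latitude = 111.1 km, so Δφ = 420.0 / 111100 = 0.0037804° = 13.609″.

Δφ = 13.61″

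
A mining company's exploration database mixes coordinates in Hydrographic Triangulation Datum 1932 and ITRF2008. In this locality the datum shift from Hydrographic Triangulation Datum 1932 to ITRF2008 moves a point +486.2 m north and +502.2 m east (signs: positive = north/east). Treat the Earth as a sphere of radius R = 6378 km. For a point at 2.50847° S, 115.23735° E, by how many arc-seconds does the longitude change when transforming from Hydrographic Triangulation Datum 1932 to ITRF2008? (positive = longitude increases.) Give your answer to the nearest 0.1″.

Δλ = 16.3″

At latitude -2.50847°, cos φ = 0.999042.
One radian of longitude at latitude φ spans R cos φ, so Δλ = ΔE / (R cos φ) = 502.2 / (6378000 × 0.999042) = 7.8815e-05 rad = 16.257″.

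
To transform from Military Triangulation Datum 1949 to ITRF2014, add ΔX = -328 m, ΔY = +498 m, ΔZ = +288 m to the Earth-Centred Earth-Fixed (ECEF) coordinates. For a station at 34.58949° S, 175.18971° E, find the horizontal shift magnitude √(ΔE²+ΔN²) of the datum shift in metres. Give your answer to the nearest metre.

647 m

At φ = -34.58949°, λ = 175.18971°: sin φ = -0.567693, cos φ = 0.823241, sin λ = 0.083857, cos λ = -0.996478.
ΔE = −sin λ·ΔX + cos λ·ΔY = −(0.083857)·(-328) + (-0.996478)·(498) = -468.74 m.
ΔN = −sin φ cos λ·ΔX − sin φ sin λ·ΔY + cos φ·ΔZ = −(-0.567693)(-0.996478)(-328) − (-0.567693)(0.083857)(498) + (0.823241)(288) = 446.35 m.
Horizontal magnitude = √(ΔE² + ΔN²) = √((-468.74)² + 446.35²) = 647.26 m.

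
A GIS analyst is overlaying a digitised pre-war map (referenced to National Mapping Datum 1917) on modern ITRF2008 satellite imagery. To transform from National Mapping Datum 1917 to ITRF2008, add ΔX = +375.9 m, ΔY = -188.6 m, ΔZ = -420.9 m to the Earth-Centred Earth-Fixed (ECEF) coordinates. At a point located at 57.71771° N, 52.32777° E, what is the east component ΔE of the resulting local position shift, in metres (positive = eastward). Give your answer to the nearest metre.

ΔE = -413 m

At φ = 57.71771°, λ = 52.32777°: sin φ = 0.845427, cos φ = 0.534091, sin λ = 0.791520, cos λ = 0.611143.
ΔE = −sin λ·ΔX + cos λ·ΔY = −(0.791520)·(375.9) + (0.611143)·(-188.6) = -412.79 m.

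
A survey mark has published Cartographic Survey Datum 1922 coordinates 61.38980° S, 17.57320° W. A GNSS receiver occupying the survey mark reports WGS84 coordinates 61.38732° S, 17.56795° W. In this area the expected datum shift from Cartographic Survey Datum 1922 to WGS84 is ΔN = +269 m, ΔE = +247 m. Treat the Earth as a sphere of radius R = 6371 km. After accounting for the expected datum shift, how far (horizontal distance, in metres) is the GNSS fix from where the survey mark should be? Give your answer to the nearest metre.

33 m

Observed coordinate differences: Δφ = +0.00248°, Δλ = +0.00525°.
Converting to metres (1° lat = 111195 m, cos φ = 0.478848): observed ΔN = 275.8 m, observed ΔE = 279.5 m.
Subtracting the expected shift leaves a residual of 275.8 − (269) = 6.8 m north and 279.5 − (247) = 32.5 m east.
Residual distance = √(6.8² + 32.5²) = 33.2 m.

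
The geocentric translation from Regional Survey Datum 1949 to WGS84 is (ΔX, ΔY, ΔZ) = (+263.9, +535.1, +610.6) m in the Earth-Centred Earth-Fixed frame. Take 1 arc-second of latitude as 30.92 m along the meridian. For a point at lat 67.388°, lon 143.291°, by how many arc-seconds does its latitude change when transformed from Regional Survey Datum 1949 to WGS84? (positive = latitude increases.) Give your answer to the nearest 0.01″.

sin φ = 0.923130, cos φ = 0.384489, sin λ = 0.597751, cos λ = -0.801682.
North component: ΔN = −sin φ cos λ·ΔX − sin φ sin λ·ΔY + cos φ·ΔZ = −(0.923130)(-0.801682)(263.9) − (0.923130)(0.597751)(535.1) + (0.384489)(610.6) = 134.80 m.
1° of latitude spans 3600 × 30.92 = 111312 m, so Δφ = 134.80 / 111312 × 3600 = 4.360″.

Δφ = 4.36″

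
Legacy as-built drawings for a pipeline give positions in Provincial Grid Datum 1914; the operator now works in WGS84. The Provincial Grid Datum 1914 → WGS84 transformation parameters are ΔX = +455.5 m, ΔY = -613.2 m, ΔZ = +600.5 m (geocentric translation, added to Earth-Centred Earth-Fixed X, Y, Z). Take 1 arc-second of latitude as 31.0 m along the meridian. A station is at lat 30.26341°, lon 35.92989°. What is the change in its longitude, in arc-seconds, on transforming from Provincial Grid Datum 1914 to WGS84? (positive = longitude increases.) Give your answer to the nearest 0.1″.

sin φ = 0.503976, cos φ = 0.863718, sin λ = 0.586795, cos λ = 0.809736.
East component: ΔE = −sin λ·ΔX + cos λ·ΔY = −(0.586795)(455.5) + (0.809736)(-613.2) = -763.81 m.
1° of latitude spans 3600 × 31.00 = 111600 m; at latitude φ, 1° of longitude spans that × cos φ = 96390.9 m, so Δλ = -763.81 / 96390.9 × 3600 = -28.527″.

Δλ = -28.5″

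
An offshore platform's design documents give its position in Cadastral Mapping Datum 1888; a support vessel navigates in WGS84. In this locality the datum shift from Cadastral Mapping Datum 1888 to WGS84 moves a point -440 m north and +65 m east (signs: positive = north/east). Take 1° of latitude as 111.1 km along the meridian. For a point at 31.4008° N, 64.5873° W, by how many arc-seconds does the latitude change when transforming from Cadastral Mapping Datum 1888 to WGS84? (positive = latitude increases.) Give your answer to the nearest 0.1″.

1° of latitude = 111.1 km, so Δφ = -440.0 / 111100 = -0.0039604° = -14.257″.

Δφ = -14.3″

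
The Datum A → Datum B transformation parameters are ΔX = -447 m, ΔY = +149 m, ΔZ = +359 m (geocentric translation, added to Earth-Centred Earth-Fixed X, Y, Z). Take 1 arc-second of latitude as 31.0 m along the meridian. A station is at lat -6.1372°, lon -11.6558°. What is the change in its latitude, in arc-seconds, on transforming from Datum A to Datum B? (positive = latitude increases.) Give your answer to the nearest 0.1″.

Δφ = 9.9″

sin φ = -0.106910, cos φ = 0.994269, sin λ = -0.202032, cos λ = 0.979379.
North component: ΔN = −sin φ cos λ·ΔX − sin φ sin λ·ΔY + cos φ·ΔZ = −(-0.106910)(0.979379)(-447) − (-0.106910)(-0.202032)(149) + (0.994269)(359) = 306.92 m.
1° of latitude spans 3600 × 31.00 = 111600 m, so Δφ = 306.92 / 111600 × 3600 = 9.901″.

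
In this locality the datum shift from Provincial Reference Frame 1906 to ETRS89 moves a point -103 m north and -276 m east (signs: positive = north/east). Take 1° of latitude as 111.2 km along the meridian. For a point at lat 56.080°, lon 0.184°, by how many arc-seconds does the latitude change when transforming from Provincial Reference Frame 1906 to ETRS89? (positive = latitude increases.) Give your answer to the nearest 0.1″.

Δφ = -3.3″

1° of latitude = 111.2 km, so Δφ = -103.0 / 111200 = -0.0009263° = -3.335″.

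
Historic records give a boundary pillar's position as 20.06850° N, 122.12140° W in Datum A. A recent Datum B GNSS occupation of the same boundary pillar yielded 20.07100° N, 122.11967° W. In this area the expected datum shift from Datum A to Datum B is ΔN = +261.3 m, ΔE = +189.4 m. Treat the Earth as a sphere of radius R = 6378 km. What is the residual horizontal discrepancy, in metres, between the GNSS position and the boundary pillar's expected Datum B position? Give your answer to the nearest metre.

Observed coordinate differences: Δφ = +0.00250°, Δλ = +0.00173°.
Converting to metres (1° lat = 111317 m, cos φ = 0.939283): observed ΔN = 278.3 m, observed ΔE = 180.9 m.
Subtracting the expected shift leaves a residual of 278.3 − (261.3) = 17.0 m north and 180.9 − (189.4) = -8.5 m east.
Residual distance = √(17.0² + (-8.5)²) = 19.0 m.

19 m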